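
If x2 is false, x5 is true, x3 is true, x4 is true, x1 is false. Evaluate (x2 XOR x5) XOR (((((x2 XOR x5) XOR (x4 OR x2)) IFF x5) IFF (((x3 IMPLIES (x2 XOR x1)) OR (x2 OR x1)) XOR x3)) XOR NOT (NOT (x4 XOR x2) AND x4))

False

x2 XOR x5 = False XOR True = True
x2 XOR x5 = False XOR True = True
x4 OR x2 = True OR False = True
(x2 XOR x5) XOR (x4 OR x2) = True XOR True = False
((x2 XOR x5) XOR (x4 OR x2)) IFF x5 = False IFF True = False
x2 XOR x1 = False XOR False = False
x3 IMPLIES (x2 XOR x1) = True IMPLIES False = False
x2 OR x1 = False OR False = False
(x3 IMPLIES (x2 XOR x1)) OR (x2 OR x1) = False OR False = False
((x3 IMPLIES (x2 XOR x1)) OR (x2 OR x1)) XOR x3 = False XOR True = True
(((x2 XOR x5) XOR (x4 OR x2)) IFF x5) IFF (((x3 IMPLIES (x2 XOR x1)) OR (x2 OR x1)) XOR x3) = False IFF True = False
x4 XOR x2 = True XOR False = True
NOT (x4 XOR x2) = NOT True = False
NOT (x4 XOR x2) AND x4 = False AND True = False
NOT (NOT (x4 XOR x2) AND x4) = NOT False = True
((((x2 XOR x5) XOR (x4 OR x2)) IFF x5) IFF (((x3 IMPLIES (x2 XOR x1)) OR (x2 OR x1)) XOR x3)) XOR NOT (NOT (x4 XOR x2) AND x4) = False XOR True = True
(x2 XOR x5) XOR (((((x2 XOR x5) XOR (x4 OR x2)) IFF x5) IFF (((x3 IMPLIES (x2 XOR x1)) OR (x2 OR x1)) XOR x3)) XOR NOT (NOT (x4 XOR x2) AND x4)) = True XOR True = False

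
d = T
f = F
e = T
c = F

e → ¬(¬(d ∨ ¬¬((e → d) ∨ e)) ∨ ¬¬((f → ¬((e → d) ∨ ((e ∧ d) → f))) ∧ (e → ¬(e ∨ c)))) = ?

T

e → d = T → T = T
(e → d) ∨ e = T ∨ T = T
¬((e → d) ∨ e) = ¬T = F
¬¬((e → d) ∨ e) = ¬F = T
d ∨ ¬¬((e → d) ∨ e) = T ∨ T = T
¬(d ∨ ¬¬((e → d) ∨ e)) = ¬T = F
e → d = T → T = T
e ∧ d = T ∧ T = T
(e ∧ d) → f = T → F = F
(e → d) ∨ ((e ∧ d) → f) = T ∨ F = T
¬((e → d) ∨ ((e ∧ d) → f)) = ¬T = F
f → ¬((e → d) ∨ ((e ∧ d) → f)) = F → F = T
e ∨ c = T ∨ F = T
¬(e ∨ c) = ¬T = F
e → ¬(e ∨ c) = T → F = F
(f → ¬((e → d) ∨ ((e ∧ d) → f))) ∧ (e → ¬(e ∨ c)) = T ∧ F = F
¬((f → ¬((e → d) ∨ ((e ∧ d) → f))) ∧ (e → ¬(e ∨ c))) = ¬F = T
¬¬((f → ¬((e → d) ∨ ((e ∧ d) → f))) ∧ (e → ¬(e ∨ c))) = ¬T = F
¬(d ∨ ¬¬((e → d) ∨ e)) ∨ ¬¬((f → ¬((e → d) ∨ ((e ∧ d) → f))) ∧ (e → ¬(e ∨ c))) = F ∨ F = F
¬(¬(d ∨ ¬¬((e → d) ∨ e)) ∨ ¬¬((f → ¬((e → d) ∨ ((e ∧ d) → f))) ∧ (e → ¬(e ∨ c)))) = ¬F = T
e → ¬(¬(d ∨ ¬¬((e → d) ∨ e)) ∨ ¬¬((f → ¬((e → d) ∨ ((e ∧ d) → f))) ∧ (e → ¬(e ∨ c)))) = T → T = T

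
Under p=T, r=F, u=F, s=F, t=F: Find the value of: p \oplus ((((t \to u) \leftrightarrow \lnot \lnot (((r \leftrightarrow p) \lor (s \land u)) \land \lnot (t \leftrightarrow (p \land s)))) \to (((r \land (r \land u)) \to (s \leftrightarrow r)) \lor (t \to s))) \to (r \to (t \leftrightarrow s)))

t \to u = F \to F = T
r \leftrightarrow p = F \leftrightarrow T = F
s \land u = F \land F = F
(r \leftrightarrow p) \lor (s \land u) = F \lor F = F
p \land s = T \land F = F
t \leftrightarrow (p \land s) = F \leftrightarrow F = T
\lnot (t \leftrightarrow (p \land s)) = \lnot T = F
((r \leftrightarrow p) \lor (s \land u)) \land \lnot (t \leftrightarrow (p \land s)) = F \land F = F
\lnot (((r \leftrightarrow p) \lor (s \land u)) \land \lnot (t \leftrightarrow (p \land s))) = \lnot F = T
\lnot \lnot (((r \leftrightarrow p) \lor (s \land u)) \land \lnot (t \leftrightarrow (p \land s))) = \lnot T = F
(t \to u) \leftrightarrow \lnot \lnot (((r \leftrightarrow p) \lor (s \land u)) \land \lnot (t \leftrightarrow (p \land s))) = T \leftrightarrow F = F
r \land u = F \land F = F
r \land (r \land u) = F \land F = F
s \leftrightarrow r = F \leftrightarrow F = T
(r \land (r \land u)) \to (s \leftrightarrow r) = F \to T = T
t \to s = F \to F = T
((r \land (r \land u)) \to (s \leftrightarrow r)) \lor (t \to s) = T \lor T = T
((t \to u) \leftrightarrow \lnot \lnot (((r \leftrightarrow p) \lor (s \land u)) \land \lnot (t \leftrightarrow (p \land s)))) \to (((r \land (r \land u)) \to (s \leftrightarrow r)) \lor (t \to s)) = F \to T = T
t \leftrightarrow s = F \leftrightarrow F = T
r \to (t \leftrightarrow s) = F \to T = T
(((t \to u) \leftrightarrow \lnot \lnot (((r \leftrightarrow p) \lor (s \land u)) \land \lnot (t \leftrightarrow (p \land s)))) \to (((r \land (r \land u)) \to (s \leftrightarrow r)) \lor (t \to s))) \to (r \to (t \leftrightarrow s)) = T \to T = T
p \oplus ((((t \to u) \leftrightarrow \lnot \lnot (((r \leftrightarrow p) \lor (s \land u)) \land \lnot (t \leftrightarrow (p \land s)))) \to (((r \land (r \land u)) \to (s \leftrightarrow r)) \lor (t \to s))) \to (r \to (t \leftrightarrow s))) = T \oplus T = F

F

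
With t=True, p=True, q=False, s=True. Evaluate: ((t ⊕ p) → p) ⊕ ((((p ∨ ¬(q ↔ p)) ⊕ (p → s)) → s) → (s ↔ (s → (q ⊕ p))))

Substituting t=True, p=True, q=False, s=True:
t ⊕ p = True ⊕ True = False
(t ⊕ p) → p = False → True = True
q ↔ p = False ↔ True = False
¬(q ↔ p) = ¬False = True
p ∨ ¬(q ↔ p) = True ∨ True = True
p → s = True → True = True
(p ∨ ¬(q ↔ p)) ⊕ (p → s) = True ⊕ True = False
((p ∨ ¬(q ↔ p)) ⊕ (p → s)) → s = False → True = True
q ⊕ p = False ⊕ True = True
s → (q ⊕ p) = True → True = True
s ↔ (s → (q ⊕ p)) = True ↔ True = True
(((p ∨ ¬(q ↔ p)) ⊕ (p → s)) → s) → (s ↔ (s → (q ⊕ p))) = True → True = True
((t ⊕ p) → p) ⊕ ((((p ∨ ¬(q ↔ p)) ⊕ (p → s)) → s) → (s ↔ (s → (q ⊕ p)))) = True ⊕ True = False

False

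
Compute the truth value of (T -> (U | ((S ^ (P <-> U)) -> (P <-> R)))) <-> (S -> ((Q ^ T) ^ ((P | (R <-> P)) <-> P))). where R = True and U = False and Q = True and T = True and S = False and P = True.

P <-> U = True <-> False = False
S ^ (P <-> U) = False ^ False = False
P <-> R = True <-> True = True
(S ^ (P <-> U)) -> (P <-> R) = False -> True = True
U | ((S ^ (P <-> U)) -> (P <-> R)) = False | True = True
T -> (U | ((S ^ (P <-> U)) -> (P <-> R))) = True -> True = True
Q ^ T = True ^ True = False
R <-> P = True <-> True = True
P | (R <-> P) = True | True = True
(P | (R <-> P)) <-> P = True <-> True = True
(Q ^ T) ^ ((P | (R <-> P)) <-> P) = False ^ True = True
S -> ((Q ^ T) ^ ((P | (R <-> P)) <-> P)) = False -> True = True
(T -> (U | ((S ^ (P <-> U)) -> (P <-> R)))) <-> (S -> ((Q ^ T) ^ ((P | (R <-> P)) <-> P))) = True <-> True = True

True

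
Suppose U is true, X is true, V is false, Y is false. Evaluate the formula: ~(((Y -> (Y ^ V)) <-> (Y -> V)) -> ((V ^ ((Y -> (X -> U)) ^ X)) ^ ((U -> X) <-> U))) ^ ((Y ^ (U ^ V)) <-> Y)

F

Y ^ V = F ^ F = F
Y -> (Y ^ V) = F -> F = T
Y -> V = F -> F = T
(Y -> (Y ^ V)) <-> (Y -> V) = T <-> T = T
X -> U = T -> T = T
Y -> (X -> U) = F -> T = T
(Y -> (X -> U)) ^ X = T ^ T = F
V ^ ((Y -> (X -> U)) ^ X) = F ^ F = F
U -> X = T -> T = T
(U -> X) <-> U = T <-> T = T
(V ^ ((Y -> (X -> U)) ^ X)) ^ ((U -> X) <-> U) = F ^ T = T
((Y -> (Y ^ V)) <-> (Y -> V)) -> ((V ^ ((Y -> (X -> U)) ^ X)) ^ ((U -> X) <-> U)) = T -> T = T
~(((Y -> (Y ^ V)) <-> (Y -> V)) -> ((V ^ ((Y -> (X -> U)) ^ X)) ^ ((U -> X) <-> U))) = ~T = F
U ^ V = T ^ F = T
Y ^ (U ^ V) = F ^ T = T
(Y ^ (U ^ V)) <-> Y = T <-> F = F
~(((Y -> (Y ^ V)) <-> (Y -> V)) -> ((V ^ ((Y -> (X -> U)) ^ X)) ^ ((U -> X) <-> U))) ^ ((Y ^ (U ^ V)) <-> Y) = F ^ F = F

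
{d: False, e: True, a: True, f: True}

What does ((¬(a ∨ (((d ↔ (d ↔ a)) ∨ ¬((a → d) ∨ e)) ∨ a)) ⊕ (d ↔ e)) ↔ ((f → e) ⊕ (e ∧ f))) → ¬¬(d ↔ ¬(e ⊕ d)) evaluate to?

d ↔ a = False ↔ True = False
d ↔ (d ↔ a) = False ↔ False = True
a → d = True → False = False
(a → d) ∨ e = False ∨ True = True
¬((a → d) ∨ e) = ¬True = False
(d ↔ (d ↔ a)) ∨ ¬((a → d) ∨ e) = True ∨ False = True
((d ↔ (d ↔ a)) ∨ ¬((a → d) ∨ e)) ∨ a = True ∨ True = True
a ∨ (((d ↔ (d ↔ a)) ∨ ¬((a → d) ∨ e)) ∨ a) = True ∨ True = True
¬(a ∨ (((d ↔ (d ↔ a)) ∨ ¬((a → d) ∨ e)) ∨ a)) = ¬True = False
d ↔ e = False ↔ True = False
¬(a ∨ (((d ↔ (d ↔ a)) ∨ ¬((a → d) ∨ e)) ∨ a)) ⊕ (d ↔ e) = False ⊕ False = False
f → e = True → True = True
e ∧ f = True ∧ True = True
(f → e) ⊕ (e ∧ f) = True ⊕ True = False
(¬(a ∨ (((d ↔ (d ↔ a)) ∨ ¬((a → d) ∨ e)) ∨ a)) ⊕ (d ↔ e)) ↔ ((f → e) ⊕ (e ∧ f)) = False ↔ False = True
e ⊕ d = True ⊕ False = True
¬(e ⊕ d) = ¬True = False
d ↔ ¬(e ⊕ d) = False ↔ False = True
¬(d ↔ ¬(e ⊕ d)) = ¬True = False
¬¬(d ↔ ¬(e ⊕ d)) = ¬False = True
((¬(a ∨ (((d ↔ (d ↔ a)) ∨ ¬((a → d) ∨ e)) ∨ a)) ⊕ (d ↔ e)) ↔ ((f → e) ⊕ (e ∧ f))) → ¬¬(d ↔ ¬(e ⊕ d)) = True → True = True

True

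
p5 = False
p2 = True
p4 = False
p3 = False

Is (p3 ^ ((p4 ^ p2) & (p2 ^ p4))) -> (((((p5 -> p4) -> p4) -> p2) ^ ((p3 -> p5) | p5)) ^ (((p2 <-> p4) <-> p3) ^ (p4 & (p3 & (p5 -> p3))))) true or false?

True

p4 ^ p2 = False ^ True = True
p2 ^ p4 = True ^ False = True
(p4 ^ p2) & (p2 ^ p4) = True & True = True
p3 ^ ((p4 ^ p2) & (p2 ^ p4)) = False ^ True = True
p5 -> p4 = False -> False = True
(p5 -> p4) -> p4 = True -> False = False
((p5 -> p4) -> p4) -> p2 = False -> True = True
p3 -> p5 = False -> False = True
(p3 -> p5) | p5 = True | False = True
(((p5 -> p4) -> p4) -> p2) ^ ((p3 -> p5) | p5) = True ^ True = False
p2 <-> p4 = True <-> False = False
(p2 <-> p4) <-> p3 = False <-> False = True
p5 -> p3 = False -> False = True
p3 & (p5 -> p3) = False & True = False
p4 & (p3 & (p5 -> p3)) = False & False = False
((p2 <-> p4) <-> p3) ^ (p4 & (p3 & (p5 -> p3))) = True ^ False = True
((((p5 -> p4) -> p4) -> p2) ^ ((p3 -> p5) | p5)) ^ (((p2 <-> p4) <-> p3) ^ (p4 & (p3 & (p5 -> p3)))) = False ^ True = True
(p3 ^ ((p4 ^ p2) & (p2 ^ p4))) -> (((((p5 -> p4) -> p4) -> p2) ^ ((p3 -> p5) | p5)) ^ (((p2 <-> p4) <-> p3) ^ (p4 & (p3 & (p5 -> p3))))) = True -> True = True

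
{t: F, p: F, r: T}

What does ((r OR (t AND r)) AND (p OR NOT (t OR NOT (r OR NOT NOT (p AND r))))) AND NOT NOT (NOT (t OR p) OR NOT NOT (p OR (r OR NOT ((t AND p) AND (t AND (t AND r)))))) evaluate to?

T

Substituting t=F, p=F, r=T:
t AND r = F AND T = F
r OR (t AND r) = T OR F = T
p AND r = F AND T = F
NOT (p AND r) = NOT F = T
NOT NOT (p AND r) = NOT T = F
r OR NOT NOT (p AND r) = T OR F = T
NOT (r OR NOT NOT (p AND r)) = NOT T = F
t OR NOT (r OR NOT NOT (p AND r)) = F OR F = F
NOT (t OR NOT (r OR NOT NOT (p AND r))) = NOT F = T
p OR NOT (t OR NOT (r OR NOT NOT (p AND r))) = F OR T = T
(r OR (t AND r)) AND (p OR NOT (t OR NOT (r OR NOT NOT (p AND r)))) = T AND T = T
t OR p = F OR F = F
NOT (t OR p) = NOT F = T
t AND p = F AND F = F
t AND r = F AND T = F
t AND (t AND r) = F AND F = F
(t AND p) AND (t AND (t AND r)) = F AND F = F
NOT ((t AND p) AND (t AND (t AND r))) = NOT F = T
r OR NOT ((t AND p) AND (t AND (t AND r))) = T OR T = T
p OR (r OR NOT ((t AND p) AND (t AND (t AND r)))) = F OR T = T
NOT (p OR (r OR NOT ((t AND p) AND (t AND (t AND r))))) = NOT T = F
NOT NOT (p OR (r OR NOT ((t AND p) AND (t AND (t AND r))))) = NOT F = T
NOT (t OR p) OR NOT NOT (p OR (r OR NOT ((t AND p) AND (t AND (t AND r))))) = T OR T = T
NOT (NOT (t OR p) OR NOT NOT (p OR (r OR NOT ((t AND p) AND (t AND (t AND r)))))) = NOT T = F
NOT NOT (NOT (t OR p) OR NOT NOT (p OR (r OR NOT ((t AND p) AND (t AND (t AND r)))))) = NOT F = T
((r OR (t AND r)) AND (p OR NOT (t OR NOT (r OR NOT NOT (p AND r))))) AND NOT NOT (NOT (t OR p) OR NOT NOT (p OR (r OR NOT ((t AND p) AND (t AND (t AND r)))))) = T AND T = T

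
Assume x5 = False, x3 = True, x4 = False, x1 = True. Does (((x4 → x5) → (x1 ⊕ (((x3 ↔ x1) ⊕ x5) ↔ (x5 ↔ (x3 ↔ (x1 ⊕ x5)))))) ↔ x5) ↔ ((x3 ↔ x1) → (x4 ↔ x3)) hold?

True

x4 → x5 = False → False = True
x3 ↔ x1 = True ↔ True = True
(x3 ↔ x1) ⊕ x5 = True ⊕ False = True
x1 ⊕ x5 = True ⊕ False = True
x3 ↔ (x1 ⊕ x5) = True ↔ True = True
x5 ↔ (x3 ↔ (x1 ⊕ x5)) = False ↔ True = False
((x3 ↔ x1) ⊕ x5) ↔ (x5 ↔ (x3 ↔ (x1 ⊕ x5))) = True ↔ False = False
x1 ⊕ (((x3 ↔ x1) ⊕ x5) ↔ (x5 ↔ (x3 ↔ (x1 ⊕ x5)))) = True ⊕ False = True
(x4 → x5) → (x1 ⊕ (((x3 ↔ x1) ⊕ x5) ↔ (x5 ↔ (x3 ↔ (x1 ⊕ x5))))) = True → True = True
((x4 → x5) → (x1 ⊕ (((x3 ↔ x1) ⊕ x5) ↔ (x5 ↔ (x3 ↔ (x1 ⊕ x5)))))) ↔ x5 = True ↔ False = False
x3 ↔ x1 = True ↔ True = True
x4 ↔ x3 = False ↔ True = False
(x3 ↔ x1) → (x4 ↔ x3) = True → False = False
(((x4 → x5) → (x1 ⊕ (((x3 ↔ x1) ⊕ x5) ↔ (x5 ↔ (x3 ↔ (x1 ⊕ x5)))))) ↔ x5) ↔ ((x3 ↔ x1) → (x4 ↔ x3)) = False ↔ False = True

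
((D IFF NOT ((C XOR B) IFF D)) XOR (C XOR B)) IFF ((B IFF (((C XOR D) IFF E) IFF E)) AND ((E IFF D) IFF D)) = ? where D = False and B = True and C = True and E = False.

C XOR B = True XOR True = False
(C XOR B) IFF D = False IFF False = True
NOT ((C XOR B) IFF D) = NOT True = False
D IFF NOT ((C XOR B) IFF D) = False IFF False = True
C XOR B = True XOR True = False
(D IFF NOT ((C XOR B) IFF D)) XOR (C XOR B) = True XOR False = True
C XOR D = True XOR False = True
(C XOR D) IFF E = True IFF False = False
((C XOR D) IFF E) IFF E = False IFF False = True
B IFF (((C XOR D) IFF E) IFF E) = True IFF True = True
E IFF D = False IFF False = True
(E IFF D) IFF D = True IFF False = False
(B IFF (((C XOR D) IFF E) IFF E)) AND ((E IFF D) IFF D) = True AND False = False
((D IFF NOT ((C XOR B) IFF D)) XOR (C XOR B)) IFF ((B IFF (((C XOR D) IFF E) IFF E)) AND ((E IFF D) IFF D)) = True IFF False = False

False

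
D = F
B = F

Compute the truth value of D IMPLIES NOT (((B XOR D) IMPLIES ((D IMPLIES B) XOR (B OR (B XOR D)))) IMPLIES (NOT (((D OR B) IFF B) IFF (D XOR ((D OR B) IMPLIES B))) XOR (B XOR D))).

T

Substituting D=F, B=F:
B XOR D = F XOR F = F
D IMPLIES B = F IMPLIES F = T
B XOR D = F XOR F = F
B OR (B XOR D) = F OR F = F
(D IMPLIES B) XOR (B OR (B XOR D)) = T XOR F = T
(B XOR D) IMPLIES ((D IMPLIES B) XOR (B OR (B XOR D))) = F IMPLIES T = T
D OR B = F OR F = F
(D OR B) IFF B = F IFF F = T
D OR B = F OR F = F
(D OR B) IMPLIES B = F IMPLIES F = T
D XOR ((D OR B) IMPLIES B) = F XOR T = T
((D OR B) IFF B) IFF (D XOR ((D OR B) IMPLIES B)) = T IFF T = T
NOT (((D OR B) IFF B) IFF (D XOR ((D OR B) IMPLIES B))) = NOT T = F
B XOR D = F XOR F = F
NOT (((D OR B) IFF B) IFF (D XOR ((D OR B) IMPLIES B))) XOR (B XOR D) = F XOR F = F
((B XOR D) IMPLIES ((D IMPLIES B) XOR (B OR (B XOR D)))) IMPLIES (NOT (((D OR B) IFF B) IFF (D XOR ((D OR B) IMPLIES B))) XOR (B XOR D)) = T IMPLIES F = F
NOT (((B XOR D) IMPLIES ((D IMPLIES B) XOR (B OR (B XOR D)))) IMPLIES (NOT (((D OR B) IFF B) IFF (D XOR ((D OR B) IMPLIES B))) XOR (B XOR D))) = NOT F = T
D IMPLIES NOT (((B XOR D) IMPLIES ((D IMPLIES B) XOR (B OR (B XOR D)))) IMPLIES (NOT (((D OR B) IFF B) IFF (D XOR ((D OR B) IMPLIES B))) XOR (B XOR D))) = F IMPLIES T = T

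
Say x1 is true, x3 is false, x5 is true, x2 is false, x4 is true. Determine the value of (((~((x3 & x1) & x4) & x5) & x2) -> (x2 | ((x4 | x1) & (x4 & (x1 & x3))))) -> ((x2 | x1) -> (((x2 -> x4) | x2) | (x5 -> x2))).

Substituting x1=True, x3=False, x5=True, x2=False, x4=True:
x3 & x1 = False & True = False
(x3 & x1) & x4 = False & True = False
~((x3 & x1) & x4) = ~False = True
~((x3 & x1) & x4) & x5 = True & True = True
(~((x3 & x1) & x4) & x5) & x2 = True & False = False
x4 | x1 = True | True = True
x1 & x3 = True & False = False
x4 & (x1 & x3) = True & False = False
(x4 | x1) & (x4 & (x1 & x3)) = True & False = False
x2 | ((x4 | x1) & (x4 & (x1 & x3))) = False | False = False
((~((x3 & x1) & x4) & x5) & x2) -> (x2 | ((x4 | x1) & (x4 & (x1 & x3)))) = False -> False = True
x2 | x1 = False | True = True
x2 -> x4 = False -> True = True
(x2 -> x4) | x2 = True | False = True
x5 -> x2 = True -> False = False
((x2 -> x4) | x2) | (x5 -> x2) = True | False = True
(x2 | x1) -> (((x2 -> x4) | x2) | (x5 -> x2)) = True -> True = True
(((~((x3 & x1) & x4) & x5) & x2) -> (x2 | ((x4 | x1) & (x4 & (x1 & x3))))) -> ((x2 | x1) -> (((x2 -> x4) | x2) | (x5 -> x2))) = True -> True = True

True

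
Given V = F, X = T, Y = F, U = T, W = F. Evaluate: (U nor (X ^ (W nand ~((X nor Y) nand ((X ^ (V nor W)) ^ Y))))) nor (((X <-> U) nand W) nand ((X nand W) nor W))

X nor Y = T nor F = F
V nor W = F nor F = T
X ^ (V nor W) = T ^ T = F
(X ^ (V nor W)) ^ Y = F ^ F = F
(X nor Y) nand ((X ^ (V nor W)) ^ Y) = F nand F = T
~((X nor Y) nand ((X ^ (V nor W)) ^ Y)) = ~T = F
W nand ~((X nor Y) nand ((X ^ (V nor W)) ^ Y)) = F nand F = T
X ^ (W nand ~((X nor Y) nand ((X ^ (V nor W)) ^ Y))) = T ^ T = F
U nor (X ^ (W nand ~((X nor Y) nand ((X ^ (V nor W)) ^ Y)))) = T nor F = F
X <-> U = T <-> T = T
(X <-> U) nand W = T nand F = T
X nand W = T nand F = T
(X nand W) nor W = T nor F = F
((X <-> U) nand W) nand ((X nand W) nor W) = T nand F = T
(U nor (X ^ (W nand ~((X nor Y) nand ((X ^ (V nor W)) ^ Y))))) nor (((X <-> U) nand W) nand ((X nand W) nor W)) = F nor T = F

F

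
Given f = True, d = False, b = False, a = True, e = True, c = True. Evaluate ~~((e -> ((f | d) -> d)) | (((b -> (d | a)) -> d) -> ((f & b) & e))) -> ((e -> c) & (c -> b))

f | d = True | False = True
(f | d) -> d = True -> False = False
e -> ((f | d) -> d) = True -> False = False
d | a = False | True = True
b -> (d | a) = False -> True = True
(b -> (d | a)) -> d = True -> False = False
f & b = True & False = False
(f & b) & e = False & True = False
((b -> (d | a)) -> d) -> ((f & b) & e) = False -> False = True
(e -> ((f | d) -> d)) | (((b -> (d | a)) -> d) -> ((f & b) & e)) = False | True = True
~((e -> ((f | d) -> d)) | (((b -> (d | a)) -> d) -> ((f & b) & e))) = ~True = False
~~((e -> ((f | d) -> d)) | (((b -> (d | a)) -> d) -> ((f & b) & e))) = ~False = True
e -> c = True -> True = True
c -> b = True -> False = False
(e -> c) & (c -> b) = True & False = False
~~((e -> ((f | d) -> d)) | (((b -> (d | a)) -> d) -> ((f & b) & e))) -> ((e -> c) & (c -> b)) = True -> False = False

False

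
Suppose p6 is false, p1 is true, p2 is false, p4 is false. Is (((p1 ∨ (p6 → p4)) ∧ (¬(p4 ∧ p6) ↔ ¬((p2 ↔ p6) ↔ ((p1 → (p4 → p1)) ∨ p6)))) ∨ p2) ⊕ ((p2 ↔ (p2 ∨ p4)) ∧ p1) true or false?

True

p6 → p4 = False → False = True
p1 ∨ (p6 → p4) = True ∨ True = True
p4 ∧ p6 = False ∧ False = False
¬(p4 ∧ p6) = ¬False = True
p2 ↔ p6 = False ↔ False = True
p4 → p1 = False → True = True
p1 → (p4 → p1) = True → True = True
(p1 → (p4 → p1)) ∨ p6 = True ∨ False = True
(p2 ↔ p6) ↔ ((p1 → (p4 → p1)) ∨ p6) = True ↔ True = True
¬((p2 ↔ p6) ↔ ((p1 → (p4 → p1)) ∨ p6)) = ¬True = False
¬(p4 ∧ p6) ↔ ¬((p2 ↔ p6) ↔ ((p1 → (p4 → p1)) ∨ p6)) = True ↔ False = False
(p1 ∨ (p6 → p4)) ∧ (¬(p4 ∧ p6) ↔ ¬((p2 ↔ p6) ↔ ((p1 → (p4 → p1)) ∨ p6))) = True ∧ False = False
((p1 ∨ (p6 → p4)) ∧ (¬(p4 ∧ p6) ↔ ¬((p2 ↔ p6) ↔ ((p1 → (p4 → p1)) ∨ p6)))) ∨ p2 = False ∨ False = False
p2 ∨ p4 = False ∨ False = False
p2 ↔ (p2 ∨ p4) = False ↔ False = True
(p2 ↔ (p2 ∨ p4)) ∧ p1 = True ∧ True = True
(((p1 ∨ (p6 → p4)) ∧ (¬(p4 ∧ p6) ↔ ¬((p2 ↔ p6) ↔ ((p1 → (p4 → p1)) ∨ p6)))) ∨ p2) ⊕ ((p2 ↔ (p2 ∨ p4)) ∧ p1) = False ⊕ True = True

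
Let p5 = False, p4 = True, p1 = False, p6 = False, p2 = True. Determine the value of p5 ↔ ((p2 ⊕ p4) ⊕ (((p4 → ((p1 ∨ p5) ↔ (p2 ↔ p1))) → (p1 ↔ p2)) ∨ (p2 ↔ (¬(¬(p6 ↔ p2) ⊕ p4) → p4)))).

False

p2 ⊕ p4 = True ⊕ True = False
p1 ∨ p5 = False ∨ False = False
p2 ↔ p1 = True ↔ False = False
(p1 ∨ p5) ↔ (p2 ↔ p1) = False ↔ False = True
p4 → ((p1 ∨ p5) ↔ (p2 ↔ p1)) = True → True = True
p1 ↔ p2 = False ↔ True = False
(p4 → ((p1 ∨ p5) ↔ (p2 ↔ p1))) → (p1 ↔ p2) = True → False = False
p6 ↔ p2 = False ↔ True = False
¬(p6 ↔ p2) = ¬False = True
¬(p6 ↔ p2) ⊕ p4 = True ⊕ True = False
¬(¬(p6 ↔ p2) ⊕ p4) = ¬False = True
¬(¬(p6 ↔ p2) ⊕ p4) → p4 = True → True = True
p2 ↔ (¬(¬(p6 ↔ p2) ⊕ p4) → p4) = True ↔ True = True
((p4 → ((p1 ∨ p5) ↔ (p2 ↔ p1))) → (p1 ↔ p2)) ∨ (p2 ↔ (¬(¬(p6 ↔ p2) ⊕ p4) → p4)) = False ∨ True = True
(p2 ⊕ p4) ⊕ (((p4 → ((p1 ∨ p5) ↔ (p2 ↔ p1))) → (p1 ↔ p2)) ∨ (p2 ↔ (¬(¬(p6 ↔ p2) ⊕ p4) → p4))) = False ⊕ True = True
p5 ↔ ((p2 ⊕ p4) ⊕ (((p4 → ((p1 ∨ p5) ↔ (p2 ↔ p1))) → (p1 ↔ p2)) ∨ (p2 ↔ (¬(¬(p6 ↔ p2) ⊕ p4) → p4)))) = False ↔ True = False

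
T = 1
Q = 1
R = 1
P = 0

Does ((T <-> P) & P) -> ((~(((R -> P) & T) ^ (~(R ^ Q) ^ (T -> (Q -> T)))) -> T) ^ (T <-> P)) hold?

T <-> P = 1 <-> 0 = 0
(T <-> P) & P = 0 & 0 = 0
R -> P = 1 -> 0 = 0
(R -> P) & T = 0 & 1 = 0
R ^ Q = 1 ^ 1 = 0
~(R ^ Q) = ~0 = 1
Q -> T = 1 -> 1 = 1
T -> (Q -> T) = 1 -> 1 = 1
~(R ^ Q) ^ (T -> (Q -> T)) = 1 ^ 1 = 0
((R -> P) & T) ^ (~(R ^ Q) ^ (T -> (Q -> T))) = 0 ^ 0 = 0
~(((R -> P) & T) ^ (~(R ^ Q) ^ (T -> (Q -> T)))) = ~0 = 1
~(((R -> P) & T) ^ (~(R ^ Q) ^ (T -> (Q -> T)))) -> T = 1 -> 1 = 1
T <-> P = 1 <-> 0 = 0
(~(((R -> P) & T) ^ (~(R ^ Q) ^ (T -> (Q -> T)))) -> T) ^ (T <-> P) = 1 ^ 0 = 1
((T <-> P) & P) -> ((~(((R -> P) & T) ^ (~(R ^ Q) ^ (T -> (Q -> T)))) -> T) ^ (T <-> P)) = 0 -> 1 = 1

1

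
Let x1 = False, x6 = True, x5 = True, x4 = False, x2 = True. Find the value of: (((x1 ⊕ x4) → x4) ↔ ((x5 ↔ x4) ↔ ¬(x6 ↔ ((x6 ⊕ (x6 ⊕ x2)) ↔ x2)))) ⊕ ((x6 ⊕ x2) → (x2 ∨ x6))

Substituting x1=False, x6=True, x5=True, x4=False, x2=True:
x1 ⊕ x4 = False ⊕ False = False
(x1 ⊕ x4) → x4 = False → False = True
x5 ↔ x4 = True ↔ False = False
x6 ⊕ x2 = True ⊕ True = False
x6 ⊕ (x6 ⊕ x2) = True ⊕ False = True
(x6 ⊕ (x6 ⊕ x2)) ↔ x2 = True ↔ True = True
x6 ↔ ((x6 ⊕ (x6 ⊕ x2)) ↔ x2) = True ↔ True = True
¬(x6 ↔ ((x6 ⊕ (x6 ⊕ x2)) ↔ x2)) = ¬True = False
(x5 ↔ x4) ↔ ¬(x6 ↔ ((x6 ⊕ (x6 ⊕ x2)) ↔ x2)) = False ↔ False = True
((x1 ⊕ x4) → x4) ↔ ((x5 ↔ x4) ↔ ¬(x6 ↔ ((x6 ⊕ (x6 ⊕ x2)) ↔ x2))) = True ↔ True = True
x6 ⊕ x2 = True ⊕ True = False
x2 ∨ x6 = True ∨ True = True
(x6 ⊕ x2) → (x2 ∨ x6) = False → True = True
(((x1 ⊕ x4) → x4) ↔ ((x5 ↔ x4) ↔ ¬(x6 ↔ ((x6 ⊕ (x6 ⊕ x2)) ↔ x2)))) ⊕ ((x6 ⊕ x2) → (x2 ∨ x6)) = True ⊕ True = False

False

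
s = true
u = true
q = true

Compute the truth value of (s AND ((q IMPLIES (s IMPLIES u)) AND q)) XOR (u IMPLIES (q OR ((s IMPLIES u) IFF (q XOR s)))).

false

s IMPLIES u = true IMPLIES true = true
q IMPLIES (s IMPLIES u) = true IMPLIES true = true
(q IMPLIES (s IMPLIES u)) AND q = true AND true = true
s AND ((q IMPLIES (s IMPLIES u)) AND q) = true AND true = true
s IMPLIES u = true IMPLIES true = true
q XOR s = true XOR true = false
(s IMPLIES u) IFF (q XOR s) = true IFF false = false
q OR ((s IMPLIES u) IFF (q XOR s)) = true OR false = true
u IMPLIES (q OR ((s IMPLIES u) IFF (q XOR s))) = true IMPLIES true = true
(s AND ((q IMPLIES (s IMPLIES u)) AND q)) XOR (u IMPLIES (q OR ((s IMPLIES u) IFF (q XOR s)))) = true XOR true = false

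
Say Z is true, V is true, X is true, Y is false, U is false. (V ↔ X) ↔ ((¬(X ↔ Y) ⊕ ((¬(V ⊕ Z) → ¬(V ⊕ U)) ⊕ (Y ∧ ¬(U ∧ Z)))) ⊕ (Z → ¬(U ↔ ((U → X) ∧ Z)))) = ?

False

Substituting Z=True, V=True, X=True, Y=False, U=False:
V ↔ X = True ↔ True = True
X ↔ Y = True ↔ False = False
¬(X ↔ Y) = ¬False = True
V ⊕ Z = True ⊕ True = False
¬(V ⊕ Z) = ¬False = True
V ⊕ U = True ⊕ False = True
¬(V ⊕ U) = ¬True = False
¬(V ⊕ Z) → ¬(V ⊕ U) = True → False = False
U ∧ Z = False ∧ True = False
¬(U ∧ Z) = ¬False = True
Y ∧ ¬(U ∧ Z) = False ∧ True = False
(¬(V ⊕ Z) → ¬(V ⊕ U)) ⊕ (Y ∧ ¬(U ∧ Z)) = False ⊕ False = False
¬(X ↔ Y) ⊕ ((¬(V ⊕ Z) → ¬(V ⊕ U)) ⊕ (Y ∧ ¬(U ∧ Z))) = True ⊕ False = True
U → X = False → True = True
(U → X) ∧ Z = True ∧ True = True
U ↔ ((U → X) ∧ Z) = False ↔ True = False
¬(U ↔ ((U → X) ∧ Z)) = ¬False = True
Z → ¬(U ↔ ((U → X) ∧ Z)) = True → True = True
(¬(X ↔ Y) ⊕ ((¬(V ⊕ Z) → ¬(V ⊕ U)) ⊕ (Y ∧ ¬(U ∧ Z)))) ⊕ (Z → ¬(U ↔ ((U → X) ∧ Z))) = True ⊕ True = False
(V ↔ X) ↔ ((¬(X ↔ Y) ⊕ ((¬(V ⊕ Z) → ¬(V ⊕ U)) ⊕ (Y ∧ ¬(U ∧ Z)))) ⊕ (Z → ¬(U ↔ ((U → X) ∧ Z)))) = True ↔ False = False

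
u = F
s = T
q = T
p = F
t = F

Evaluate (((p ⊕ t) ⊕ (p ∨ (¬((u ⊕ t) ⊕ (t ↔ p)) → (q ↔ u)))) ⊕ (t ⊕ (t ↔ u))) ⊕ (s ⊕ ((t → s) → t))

T

p ⊕ t = F ⊕ F = F
u ⊕ t = F ⊕ F = F
t ↔ p = F ↔ F = T
(u ⊕ t) ⊕ (t ↔ p) = F ⊕ T = T
¬((u ⊕ t) ⊕ (t ↔ p)) = ¬T = F
q ↔ u = T ↔ F = F
¬((u ⊕ t) ⊕ (t ↔ p)) → (q ↔ u) = F → F = T
p ∨ (¬((u ⊕ t) ⊕ (t ↔ p)) → (q ↔ u)) = F ∨ T = T
(p ⊕ t) ⊕ (p ∨ (¬((u ⊕ t) ⊕ (t ↔ p)) → (q ↔ u))) = F ⊕ T = T
t ↔ u = F ↔ F = T
t ⊕ (t ↔ u) = F ⊕ T = T
((p ⊕ t) ⊕ (p ∨ (¬((u ⊕ t) ⊕ (t ↔ p)) → (q ↔ u)))) ⊕ (t ⊕ (t ↔ u)) = T ⊕ T = F
t → s = F → T = T
(t → s) → t = T → F = F
s ⊕ ((t → s) → t) = T ⊕ F = T
(((p ⊕ t) ⊕ (p ∨ (¬((u ⊕ t) ⊕ (t ↔ p)) → (q ↔ u)))) ⊕ (t ⊕ (t ↔ u))) ⊕ (s ⊕ ((t → s) → t)) = F ⊕ T = T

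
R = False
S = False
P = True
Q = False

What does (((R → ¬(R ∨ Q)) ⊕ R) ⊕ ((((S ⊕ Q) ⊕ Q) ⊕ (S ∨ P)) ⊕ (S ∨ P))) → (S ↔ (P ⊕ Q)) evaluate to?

R ∨ Q = False ∨ False = False
¬(R ∨ Q) = ¬False = True
R → ¬(R ∨ Q) = False → True = True
(R → ¬(R ∨ Q)) ⊕ R = True ⊕ False = True
S ⊕ Q = False ⊕ False = False
(S ⊕ Q) ⊕ Q = False ⊕ False = False
S ∨ P = False ∨ True = True
((S ⊕ Q) ⊕ Q) ⊕ (S ∨ P) = False ⊕ True = True
S ∨ P = False ∨ True = True
(((S ⊕ Q) ⊕ Q) ⊕ (S ∨ P)) ⊕ (S ∨ P) = True ⊕ True = False
((R → ¬(R ∨ Q)) ⊕ R) ⊕ ((((S ⊕ Q) ⊕ Q) ⊕ (S ∨ P)) ⊕ (S ∨ P)) = True ⊕ False = True
P ⊕ Q = True ⊕ False = True
S ↔ (P ⊕ Q) = False ↔ True = False
(((R → ¬(R ∨ Q)) ⊕ R) ⊕ ((((S ⊕ Q) ⊕ Q) ⊕ (S ∨ P)) ⊕ (S ∨ P))) → (S ↔ (P ⊕ Q)) = True → False = False

False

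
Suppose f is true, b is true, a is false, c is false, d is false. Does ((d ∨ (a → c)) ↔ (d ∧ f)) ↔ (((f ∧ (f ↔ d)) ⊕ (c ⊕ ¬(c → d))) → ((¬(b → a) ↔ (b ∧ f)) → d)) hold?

F

a → c = F → F = T
d ∨ (a → c) = F ∨ T = T
d ∧ f = F ∧ T = F
(d ∨ (a → c)) ↔ (d ∧ f) = T ↔ F = F
f ↔ d = T ↔ F = F
f ∧ (f ↔ d) = T ∧ F = F
c → d = F → F = T
¬(c → d) = ¬T = F
c ⊕ ¬(c → d) = F ⊕ F = F
(f ∧ (f ↔ d)) ⊕ (c ⊕ ¬(c → d)) = F ⊕ F = F
b → a = T → F = F
¬(b → a) = ¬F = T
b ∧ f = T ∧ T = T
¬(b → a) ↔ (b ∧ f) = T ↔ T = T
(¬(b → a) ↔ (b ∧ f)) → d = T → F = F
((f ∧ (f ↔ d)) ⊕ (c ⊕ ¬(c → d))) → ((¬(b → a) ↔ (b ∧ f)) → d) = F → F = T
((d ∨ (a → c)) ↔ (d ∧ f)) ↔ (((f ∧ (f ↔ d)) ⊕ (c ⊕ ¬(c → d))) → ((¬(b → a) ↔ (b ∧ f)) → d)) = F ↔ T = F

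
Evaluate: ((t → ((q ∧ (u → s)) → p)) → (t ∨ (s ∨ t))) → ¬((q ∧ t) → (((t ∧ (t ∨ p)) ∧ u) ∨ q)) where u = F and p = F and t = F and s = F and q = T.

T

u → s = F → F = T
q ∧ (u → s) = T ∧ T = T
(q ∧ (u → s)) → p = T → F = F
t → ((q ∧ (u → s)) → p) = F → F = T
s ∨ t = F ∨ F = F
t ∨ (s ∨ t) = F ∨ F = F
(t → ((q ∧ (u → s)) → p)) → (t ∨ (s ∨ t)) = T → F = F
q ∧ t = T ∧ F = F
t ∨ p = F ∨ F = F
t ∧ (t ∨ p) = F ∧ F = F
(t ∧ (t ∨ p)) ∧ u = F ∧ F = F
((t ∧ (t ∨ p)) ∧ u) ∨ q = F ∨ T = T
(q ∧ t) → (((t ∧ (t ∨ p)) ∧ u) ∨ q) = F → T = T
¬((q ∧ t) → (((t ∧ (t ∨ p)) ∧ u) ∨ q)) = ¬T = F
((t → ((q ∧ (u → s)) → p)) → (t ∨ (s ∨ t))) → ¬((q ∧ t) → (((t ∧ (t ∨ p)) ∧ u) ∨ q)) = F → F = T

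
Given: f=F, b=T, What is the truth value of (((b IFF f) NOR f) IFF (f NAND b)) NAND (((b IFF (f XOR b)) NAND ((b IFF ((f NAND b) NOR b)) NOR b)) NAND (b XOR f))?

T

b IFF f = T IFF F = F
(b IFF f) NOR f = F NOR F = T
f NAND b = F NAND T = T
((b IFF f) NOR f) IFF (f NAND b) = T IFF T = T
f XOR b = F XOR T = T
b IFF (f XOR b) = T IFF T = T
f NAND b = F NAND T = T
(f NAND b) NOR b = T NOR T = F
b IFF ((f NAND b) NOR b) = T IFF F = F
(b IFF ((f NAND b) NOR b)) NOR b = F NOR T = F
(b IFF (f XOR b)) NAND ((b IFF ((f NAND b) NOR b)) NOR b) = T NAND F = T
b XOR f = T XOR F = T
((b IFF (f XOR b)) NAND ((b IFF ((f NAND b) NOR b)) NOR b)) NAND (b XOR f) = T NAND T = F
(((b IFF f) NOR f) IFF (f NAND b)) NAND (((b IFF (f XOR b)) NAND ((b IFF ((f NAND b) NOR b)) NOR b)) NAND (b XOR f)) = T NAND F = T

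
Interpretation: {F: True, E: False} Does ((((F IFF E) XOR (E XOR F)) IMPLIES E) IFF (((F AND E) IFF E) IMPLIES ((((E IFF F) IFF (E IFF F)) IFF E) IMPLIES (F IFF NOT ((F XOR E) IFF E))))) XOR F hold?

F IFF E = True IFF False = False
E XOR F = False XOR True = True
(F IFF E) XOR (E XOR F) = False XOR True = True
((F IFF E) XOR (E XOR F)) IMPLIES E = True IMPLIES False = False
F AND E = True AND False = False
(F AND E) IFF E = False IFF False = True
E IFF F = False IFF True = False
E IFF F = False IFF True = False
(E IFF F) IFF (E IFF F) = False IFF False = True
((E IFF F) IFF (E IFF F)) IFF E = True IFF False = False
F XOR E = True XOR False = True
(F XOR E) IFF E = True IFF False = False
NOT ((F XOR E) IFF E) = NOT False = True
F IFF NOT ((F XOR E) IFF E) = True IFF True = True
(((E IFF F) IFF (E IFF F)) IFF E) IMPLIES (F IFF NOT ((F XOR E) IFF E)) = False IMPLIES True = True
((F AND E) IFF E) IMPLIES ((((E IFF F) IFF (E IFF F)) IFF E) IMPLIES (F IFF NOT ((F XOR E) IFF E))) = True IMPLIES True = True
(((F IFF E) XOR (E XOR F)) IMPLIES E) IFF (((F AND E) IFF E) IMPLIES ((((E IFF F) IFF (E IFF F)) IFF E) IMPLIES (F IFF NOT ((F XOR E) IFF E)))) = False IFF True = False
((((F IFF E) XOR (E XOR F)) IMPLIES E) IFF (((F AND E) IFF E) IMPLIES ((((E IFF F) IFF (E IFF F)) IFF E) IMPLIES (F IFF NOT ((F XOR E) IFF E))))) XOR F = False XOR True = True

True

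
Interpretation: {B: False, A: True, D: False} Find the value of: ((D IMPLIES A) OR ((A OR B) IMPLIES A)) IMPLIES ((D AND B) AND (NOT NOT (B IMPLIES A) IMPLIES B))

False

D IMPLIES A = False IMPLIES True = True
A OR B = True OR False = True
(A OR B) IMPLIES A = True IMPLIES True = True
(D IMPLIES A) OR ((A OR B) IMPLIES A) = True OR True = True
D AND B = False AND False = False
B IMPLIES A = False IMPLIES True = True
NOT (B IMPLIES A) = NOT True = False
NOT NOT (B IMPLIES A) = NOT False = True
NOT NOT (B IMPLIES A) IMPLIES B = True IMPLIES False = False
(D AND B) AND (NOT NOT (B IMPLIES A) IMPLIES B) = False AND False = False
((D IMPLIES A) OR ((A OR B) IMPLIES A)) IMPLIES ((D AND B) AND (NOT NOT (B IMPLIES A) IMPLIES B)) = True IMPLIES False = False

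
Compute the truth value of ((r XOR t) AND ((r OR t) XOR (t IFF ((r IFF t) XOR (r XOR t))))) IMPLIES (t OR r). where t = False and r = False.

r XOR t = False XOR False = False
r OR t = False OR False = False
r IFF t = False IFF False = True
r XOR t = False XOR False = False
(r IFF t) XOR (r XOR t) = True XOR False = True
t IFF ((r IFF t) XOR (r XOR t)) = False IFF True = False
(r OR t) XOR (t IFF ((r IFF t) XOR (r XOR t))) = False XOR False = False
(r XOR t) AND ((r OR t) XOR (t IFF ((r IFF t) XOR (r XOR t)))) = False AND False = False
t OR r = False OR False = False
((r XOR t) AND ((r OR t) XOR (t IFF ((r IFF t) XOR (r XOR t))))) IMPLIES (t OR r) = False IMPLIES False = True

True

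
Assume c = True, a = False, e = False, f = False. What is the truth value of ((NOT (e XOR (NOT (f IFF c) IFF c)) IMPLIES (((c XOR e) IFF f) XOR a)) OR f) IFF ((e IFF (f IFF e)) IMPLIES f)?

True

f IFF c = False IFF True = False
NOT (f IFF c) = NOT False = True
NOT (f IFF c) IFF c = True IFF True = True
e XOR (NOT (f IFF c) IFF c) = False XOR True = True
NOT (e XOR (NOT (f IFF c) IFF c)) = NOT True = False
c XOR e = True XOR False = True
(c XOR e) IFF f = True IFF False = False
((c XOR e) IFF f) XOR a = False XOR False = False
NOT (e XOR (NOT (f IFF c) IFF c)) IMPLIES (((c XOR e) IFF f) XOR a) = False IMPLIES False = True
(NOT (e XOR (NOT (f IFF c) IFF c)) IMPLIES (((c XOR e) IFF f) XOR a)) OR f = True OR False = True
f IFF e = False IFF False = True
e IFF (f IFF e) = False IFF True = False
(e IFF (f IFF e)) IMPLIES f = False IMPLIES False = True
((NOT (e XOR (NOT (f IFF c) IFF c)) IMPLIES (((c XOR e) IFF f) XOR a)) OR f) IFF ((e IFF (f IFF e)) IMPLIES f) = True IFF True = True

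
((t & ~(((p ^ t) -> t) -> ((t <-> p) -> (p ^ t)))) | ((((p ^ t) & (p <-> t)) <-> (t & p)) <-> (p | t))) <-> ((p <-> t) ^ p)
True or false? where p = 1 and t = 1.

p ^ t = 1 ^ 1 = 0
(p ^ t) -> t = 0 -> 1 = 1
t <-> p = 1 <-> 1 = 1
p ^ t = 1 ^ 1 = 0
(t <-> p) -> (p ^ t) = 1 -> 0 = 0
((p ^ t) -> t) -> ((t <-> p) -> (p ^ t)) = 1 -> 0 = 0
~(((p ^ t) -> t) -> ((t <-> p) -> (p ^ t))) = ~0 = 1
t & ~(((p ^ t) -> t) -> ((t <-> p) -> (p ^ t))) = 1 & 1 = 1
p ^ t = 1 ^ 1 = 0
p <-> t = 1 <-> 1 = 1
(p ^ t) & (p <-> t) = 0 & 1 = 0
t & p = 1 & 1 = 1
((p ^ t) & (p <-> t)) <-> (t & p) = 0 <-> 1 = 0
p | t = 1 | 1 = 1
(((p ^ t) & (p <-> t)) <-> (t & p)) <-> (p | t) = 0 <-> 1 = 0
(t & ~(((p ^ t) -> t) -> ((t <-> p) -> (p ^ t)))) | ((((p ^ t) & (p <-> t)) <-> (t & p)) <-> (p | t)) = 1 | 0 = 1
p <-> t = 1 <-> 1 = 1
(p <-> t) ^ p = 1 ^ 1 = 0
((t & ~(((p ^ t) -> t) -> ((t <-> p) -> (p ^ t)))) | ((((p ^ t) & (p <-> t)) <-> (t & p)) <-> (p | t))) <-> ((p <-> t) ^ p) = 1 <-> 0 = 0

0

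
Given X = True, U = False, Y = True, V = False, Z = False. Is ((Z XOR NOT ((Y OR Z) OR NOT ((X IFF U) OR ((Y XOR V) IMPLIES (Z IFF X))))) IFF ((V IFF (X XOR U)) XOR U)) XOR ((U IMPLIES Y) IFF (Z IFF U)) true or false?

False

Y OR Z = True OR False = True
X IFF U = True IFF False = False
Y XOR V = True XOR False = True
Z IFF X = False IFF True = False
(Y XOR V) IMPLIES (Z IFF X) = True IMPLIES False = False
(X IFF U) OR ((Y XOR V) IMPLIES (Z IFF X)) = False OR False = False
NOT ((X IFF U) OR ((Y XOR V) IMPLIES (Z IFF X))) = NOT False = True
(Y OR Z) OR NOT ((X IFF U) OR ((Y XOR V) IMPLIES (Z IFF X))) = True OR True = True
NOT ((Y OR Z) OR NOT ((X IFF U) OR ((Y XOR V) IMPLIES (Z IFF X)))) = NOT True = False
Z XOR NOT ((Y OR Z) OR NOT ((X IFF U) OR ((Y XOR V) IMPLIES (Z IFF X)))) = False XOR False = False
X XOR U = True XOR False = True
V IFF (X XOR U) = False IFF True = False
(V IFF (X XOR U)) XOR U = False XOR False = False
(Z XOR NOT ((Y OR Z) OR NOT ((X IFF U) OR ((Y XOR V) IMPLIES (Z IFF X))))) IFF ((V IFF (X XOR U)) XOR U) = False IFF False = True
U IMPLIES Y = False IMPLIES True = True
Z IFF U = False IFF False = True
(U IMPLIES Y) IFF (Z IFF U) = True IFF True = True
((Z XOR NOT ((Y OR Z) OR NOT ((X IFF U) OR ((Y XOR V) IMPLIES (Z IFF X))))) IFF ((V IFF (X XOR U)) XOR U)) XOR ((U IMPLIES Y) IFF (Z IFF U)) = True XOR True = False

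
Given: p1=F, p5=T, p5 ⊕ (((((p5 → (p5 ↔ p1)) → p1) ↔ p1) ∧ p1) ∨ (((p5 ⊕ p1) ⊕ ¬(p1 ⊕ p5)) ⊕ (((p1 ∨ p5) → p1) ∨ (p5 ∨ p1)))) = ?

T

Substituting p1=F, p5=T:
p5 ↔ p1 = T ↔ F = F
p5 → (p5 ↔ p1) = T → F = F
(p5 → (p5 ↔ p1)) → p1 = F → F = T
((p5 → (p5 ↔ p1)) → p1) ↔ p1 = T ↔ F = F
(((p5 → (p5 ↔ p1)) → p1) ↔ p1) ∧ p1 = F ∧ F = F
p5 ⊕ p1 = T ⊕ F = T
p1 ⊕ p5 = F ⊕ T = T
¬(p1 ⊕ p5) = ¬T = F
(p5 ⊕ p1) ⊕ ¬(p1 ⊕ p5) = T ⊕ F = T
p1 ∨ p5 = F ∨ T = T
(p1 ∨ p5) → p1 = T → F = F
p5 ∨ p1 = T ∨ F = T
((p1 ∨ p5) → p1) ∨ (p5 ∨ p1) = F ∨ T = T
((p5 ⊕ p1) ⊕ ¬(p1 ⊕ p5)) ⊕ (((p1 ∨ p5) → p1) ∨ (p5 ∨ p1)) = T ⊕ T = F
((((p5 → (p5 ↔ p1)) → p1) ↔ p1) ∧ p1) ∨ (((p5 ⊕ p1) ⊕ ¬(p1 ⊕ p5)) ⊕ (((p1 ∨ p5) → p1) ∨ (p5 ∨ p1))) = F ∨ F = F
p5 ⊕ (((((p5 → (p5 ↔ p1)) → p1) ↔ p1) ∧ p1) ∨ (((p5 ⊕ p1) ⊕ ¬(p1 ⊕ p5)) ⊕ (((p1 ∨ p5) → p1) ∨ (p5 ∨ p1)))) = T ⊕ F = T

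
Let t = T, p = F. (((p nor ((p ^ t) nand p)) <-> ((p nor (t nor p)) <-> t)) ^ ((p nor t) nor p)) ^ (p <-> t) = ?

p ^ t = F ^ T = T
(p ^ t) nand p = T nand F = T
p nor ((p ^ t) nand p) = F nor T = F
t nor p = T nor F = F
p nor (t nor p) = F nor F = T
(p nor (t nor p)) <-> t = T <-> T = T
(p nor ((p ^ t) nand p)) <-> ((p nor (t nor p)) <-> t) = F <-> T = F
p nor t = F nor T = F
(p nor t) nor p = F nor F = T
((p nor ((p ^ t) nand p)) <-> ((p nor (t nor p)) <-> t)) ^ ((p nor t) nor p) = F ^ T = T
p <-> t = F <-> T = F
(((p nor ((p ^ t) nand p)) <-> ((p nor (t nor p)) <-> t)) ^ ((p nor t) nor p)) ^ (p <-> t) = T ^ F = T

T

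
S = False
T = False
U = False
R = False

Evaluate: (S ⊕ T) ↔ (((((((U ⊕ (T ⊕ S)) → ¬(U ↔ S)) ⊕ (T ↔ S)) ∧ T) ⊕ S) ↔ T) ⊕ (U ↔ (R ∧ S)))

Substituting S=False, T=False, U=False, R=False:
S ⊕ T = False ⊕ False = False
T ⊕ S = False ⊕ False = False
U ⊕ (T ⊕ S) = False ⊕ False = False
U ↔ S = False ↔ False = True
¬(U ↔ S) = ¬True = False
(U ⊕ (T ⊕ S)) → ¬(U ↔ S) = False → False = True
T ↔ S = False ↔ False = True
((U ⊕ (T ⊕ S)) → ¬(U ↔ S)) ⊕ (T ↔ S) = True ⊕ True = False
(((U ⊕ (T ⊕ S)) → ¬(U ↔ S)) ⊕ (T ↔ S)) ∧ T = False ∧ False = False
((((U ⊕ (T ⊕ S)) → ¬(U ↔ S)) ⊕ (T ↔ S)) ∧ T) ⊕ S = False ⊕ False = False
(((((U ⊕ (T ⊕ S)) → ¬(U ↔ S)) ⊕ (T ↔ S)) ∧ T) ⊕ S) ↔ T = False ↔ False = True
R ∧ S = False ∧ False = False
U ↔ (R ∧ S) = False ↔ False = True
((((((U ⊕ (T ⊕ S)) → ¬(U ↔ S)) ⊕ (T ↔ S)) ∧ T) ⊕ S) ↔ T) ⊕ (U ↔ (R ∧ S)) = True ⊕ True = False
(S ⊕ T) ↔ (((((((U ⊕ (T ⊕ S)) → ¬(U ↔ S)) ⊕ (T ↔ S)) ∧ T) ⊕ S) ↔ T) ⊕ (U ↔ (R ∧ S))) = False ↔ False = True

True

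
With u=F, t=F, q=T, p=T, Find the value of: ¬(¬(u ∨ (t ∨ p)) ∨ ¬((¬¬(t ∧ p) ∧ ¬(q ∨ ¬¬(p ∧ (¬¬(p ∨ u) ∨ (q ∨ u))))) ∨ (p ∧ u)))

t ∨ p = F ∨ T = T
u ∨ (t ∨ p) = F ∨ T = T
¬(u ∨ (t ∨ p)) = ¬T = F
t ∧ p = F ∧ T = F
¬(t ∧ p) = ¬F = T
¬¬(t ∧ p) = ¬T = F
p ∨ u = T ∨ F = T
¬(p ∨ u) = ¬T = F
¬¬(p ∨ u) = ¬F = T
q ∨ u = T ∨ F = T
¬¬(p ∨ u) ∨ (q ∨ u) = T ∨ T = T
p ∧ (¬¬(p ∨ u) ∨ (q ∨ u)) = T ∧ T = T
¬(p ∧ (¬¬(p ∨ u) ∨ (q ∨ u))) = ¬T = F
¬¬(p ∧ (¬¬(p ∨ u) ∨ (q ∨ u))) = ¬F = T
q ∨ ¬¬(p ∧ (¬¬(p ∨ u) ∨ (q ∨ u))) = T ∨ T = T
¬(q ∨ ¬¬(p ∧ (¬¬(p ∨ u) ∨ (q ∨ u)))) = ¬T = F
¬¬(t ∧ p) ∧ ¬(q ∨ ¬¬(p ∧ (¬¬(p ∨ u) ∨ (q ∨ u)))) = F ∧ F = F
p ∧ u = T ∧ F = F
(¬¬(t ∧ p) ∧ ¬(q ∨ ¬¬(p ∧ (¬¬(p ∨ u) ∨ (q ∨ u))))) ∨ (p ∧ u) = F ∨ F = F
¬((¬¬(t ∧ p) ∧ ¬(q ∨ ¬¬(p ∧ (¬¬(p ∨ u) ∨ (q ∨ u))))) ∨ (p ∧ u)) = ¬F = T
¬(u ∨ (t ∨ p)) ∨ ¬((¬¬(t ∧ p) ∧ ¬(q ∨ ¬¬(p ∧ (¬¬(p ∨ u) ∨ (q ∨ u))))) ∨ (p ∧ u)) = F ∨ T = T
¬(¬(u ∨ (t ∨ p)) ∨ ¬((¬¬(t ∧ p) ∧ ¬(q ∨ ¬¬(p ∧ (¬¬(p ∨ u) ∨ (q ∨ u))))) ∨ (p ∧ u))) = ¬T = F

F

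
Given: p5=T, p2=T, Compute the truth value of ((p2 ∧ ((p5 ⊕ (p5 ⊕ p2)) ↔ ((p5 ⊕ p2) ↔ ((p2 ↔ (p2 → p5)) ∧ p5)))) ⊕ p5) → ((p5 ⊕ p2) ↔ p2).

p5 ⊕ p2 = T ⊕ T = F
p5 ⊕ (p5 ⊕ p2) = T ⊕ F = T
p5 ⊕ p2 = T ⊕ T = F
p2 → p5 = T → T = T
p2 ↔ (p2 → p5) = T ↔ T = T
(p2 ↔ (p2 → p5)) ∧ p5 = T ∧ T = T
(p5 ⊕ p2) ↔ ((p2 ↔ (p2 → p5)) ∧ p5) = F ↔ T = F
(p5 ⊕ (p5 ⊕ p2)) ↔ ((p5 ⊕ p2) ↔ ((p2 ↔ (p2 → p5)) ∧ p5)) = T ↔ F = F
p2 ∧ ((p5 ⊕ (p5 ⊕ p2)) ↔ ((p5 ⊕ p2) ↔ ((p2 ↔ (p2 → p5)) ∧ p5))) = T ∧ F = F
(p2 ∧ ((p5 ⊕ (p5 ⊕ p2)) ↔ ((p5 ⊕ p2) ↔ ((p2 ↔ (p2 → p5)) ∧ p5)))) ⊕ p5 = F ⊕ T = T
p5 ⊕ p2 = T ⊕ T = F
(p5 ⊕ p2) ↔ p2 = F ↔ T = F
((p2 ∧ ((p5 ⊕ (p5 ⊕ p2)) ↔ ((p5 ⊕ p2) ↔ ((p2 ↔ (p2 → p5)) ∧ p5)))) ⊕ p5) → ((p5 ⊕ p2) ↔ p2) = T → F = F

F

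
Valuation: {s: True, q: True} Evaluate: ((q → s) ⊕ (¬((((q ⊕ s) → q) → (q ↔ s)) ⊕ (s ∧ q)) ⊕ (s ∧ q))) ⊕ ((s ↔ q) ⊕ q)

True

q → s = True → True = True
q ⊕ s = True ⊕ True = False
(q ⊕ s) → q = False → True = True
q ↔ s = True ↔ True = True
((q ⊕ s) → q) → (q ↔ s) = True → True = True
s ∧ q = True ∧ True = True
(((q ⊕ s) → q) → (q ↔ s)) ⊕ (s ∧ q) = True ⊕ True = False
¬((((q ⊕ s) → q) → (q ↔ s)) ⊕ (s ∧ q)) = ¬False = True
s ∧ q = True ∧ True = True
¬((((q ⊕ s) → q) → (q ↔ s)) ⊕ (s ∧ q)) ⊕ (s ∧ q) = True ⊕ True = False
(q → s) ⊕ (¬((((q ⊕ s) → q) → (q ↔ s)) ⊕ (s ∧ q)) ⊕ (s ∧ q)) = True ⊕ False = True
s ↔ q = True ↔ True = True
(s ↔ q) ⊕ q = True ⊕ True = False
((q → s) ⊕ (¬((((q ⊕ s) → q) → (q ↔ s)) ⊕ (s ∧ q)) ⊕ (s ∧ q))) ⊕ ((s ↔ q) ⊕ q) = True ⊕ False = True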